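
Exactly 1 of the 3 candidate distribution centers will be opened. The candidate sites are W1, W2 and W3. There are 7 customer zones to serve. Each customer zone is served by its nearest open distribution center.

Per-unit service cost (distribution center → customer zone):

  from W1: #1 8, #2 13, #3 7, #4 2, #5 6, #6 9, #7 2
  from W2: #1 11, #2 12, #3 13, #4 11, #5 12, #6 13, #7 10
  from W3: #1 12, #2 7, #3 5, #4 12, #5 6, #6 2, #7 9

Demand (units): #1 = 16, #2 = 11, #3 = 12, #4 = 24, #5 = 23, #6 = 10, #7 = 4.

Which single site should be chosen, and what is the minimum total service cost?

With exactly 1 open, each customer zone uses its cheapest among the chosen.
{W1}: #1→W1 8·16=128, #2→W1 13·11=143, #3→W1 7·12=84, #4→W1 2·24=48, #5→W1 6·23=138, #6→W1 9·10=90, #7→W1 2·4=8. Service cost 639.
{W3}: service cost 811
{W2}: service cost 1174
Among all 3 size-1 choices, {W1} is lowest.

Choose W1 only; total service cost 639.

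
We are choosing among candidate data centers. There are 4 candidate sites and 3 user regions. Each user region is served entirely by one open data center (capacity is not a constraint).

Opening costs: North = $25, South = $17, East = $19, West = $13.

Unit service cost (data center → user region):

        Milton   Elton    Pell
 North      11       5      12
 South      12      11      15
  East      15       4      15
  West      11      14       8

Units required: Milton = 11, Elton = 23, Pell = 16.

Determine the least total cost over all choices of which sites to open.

For any fixed open set, each user region goes to its cheapest open site; total = fixed + service.
{East, West}: Milton→West 11·11=121, Elton→East 4·23=92, Pell→West 8·16=128. Service 341; fixed 32; total 373.
{South, East, West}: service 341 + fixed 49 = 390
{North, East, West}: Milton→North 11·11=121, Elton→East 4·23=92, Pell→West 8·16=128. Service 341; fixed 57; total 398.
{North, South, East, West}: Milton→North 11·11=121, Elton→East 4·23=92, Pell→West 8·16=128. Service 341; fixed 74; total 415.
No other subset beats 373.

Minimum total cost: 373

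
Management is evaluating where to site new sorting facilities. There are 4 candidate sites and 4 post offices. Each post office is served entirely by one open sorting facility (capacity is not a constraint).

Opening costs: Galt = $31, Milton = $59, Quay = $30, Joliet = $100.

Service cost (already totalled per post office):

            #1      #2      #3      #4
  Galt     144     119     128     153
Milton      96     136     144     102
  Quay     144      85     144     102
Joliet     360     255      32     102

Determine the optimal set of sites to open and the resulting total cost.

Open Quay and Joliet; minimum total cost 493.

For any fixed open set, each post office goes to its cheapest open site; total = fixed + service.
{Quay, Joliet}: #1→Quay 144, #2→Quay 85, #3→Joliet 32, #4→Quay 102. Service 363; fixed 130; total 493.
{Milton, Quay, Joliet}: #1→Milton 96, #2→Quay 85, #3→Joliet 32, #4→Milton 102. Service 315; fixed 189; total 504.
{Quay}: #1→Quay 144, #2→Quay 85, #3→Quay 144, #4→Quay 102. Service 475; fixed 30; total 505.
{Galt, Milton, Quay, Joliet}: service 315 + fixed 220 = 535
(All 15 nonempty subsets were checked; Quay and Joliet is lowest.)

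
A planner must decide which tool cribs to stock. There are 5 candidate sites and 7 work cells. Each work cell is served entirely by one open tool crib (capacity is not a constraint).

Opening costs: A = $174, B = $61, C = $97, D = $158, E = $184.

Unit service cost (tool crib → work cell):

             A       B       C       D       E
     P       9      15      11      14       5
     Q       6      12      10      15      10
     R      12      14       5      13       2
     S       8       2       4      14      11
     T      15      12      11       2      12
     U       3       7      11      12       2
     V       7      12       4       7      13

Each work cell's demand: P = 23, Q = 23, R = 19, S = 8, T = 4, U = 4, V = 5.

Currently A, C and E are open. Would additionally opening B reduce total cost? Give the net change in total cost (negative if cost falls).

No — net change +45 (cost rises by 45).

Current service cost with {A, C, E}: 395.
Adding B: each work cell re-picks its cheapest; new service cost 379, saving 16.
Extra fixed cost: 61. Net change = 61 − 16 = 45.
(Totals: 850 → 895.)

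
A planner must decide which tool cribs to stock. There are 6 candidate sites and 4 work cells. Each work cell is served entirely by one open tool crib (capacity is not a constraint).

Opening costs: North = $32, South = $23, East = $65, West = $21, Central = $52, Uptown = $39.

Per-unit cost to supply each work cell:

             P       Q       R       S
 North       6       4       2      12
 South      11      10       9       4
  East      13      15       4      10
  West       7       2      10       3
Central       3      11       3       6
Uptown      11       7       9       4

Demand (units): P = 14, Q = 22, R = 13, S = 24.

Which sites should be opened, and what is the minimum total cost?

Open West and Central; minimum total cost 270.

For any fixed open set, each work cell goes to its cheapest open site; total = fixed + service.
{West, Central}: P→Central 3·14=42, Q→West 2·22=44, R→Central 3·13=39, S→West 3·24=72. Service 197; fixed 73; total 270.
{North, West}: P→North 6·14=84, Q→West 2·22=44, R→North 2·13=26, S→West 3·24=72. Service 226; fixed 53; total 279.
{North, West, Central}: P→Central 3·14=42, Q→West 2·22=44, R→North 2·13=26, S→West 3·24=72. Service 184; fixed 105; total 289.
{North, South, East, West, Central, Uptown}: P→Central 3·14=42, Q→West 2·22=44, R→North 2·13=26, S→West 3·24=72. Service 184; fixed 232; total 416.
No other subset beats 270.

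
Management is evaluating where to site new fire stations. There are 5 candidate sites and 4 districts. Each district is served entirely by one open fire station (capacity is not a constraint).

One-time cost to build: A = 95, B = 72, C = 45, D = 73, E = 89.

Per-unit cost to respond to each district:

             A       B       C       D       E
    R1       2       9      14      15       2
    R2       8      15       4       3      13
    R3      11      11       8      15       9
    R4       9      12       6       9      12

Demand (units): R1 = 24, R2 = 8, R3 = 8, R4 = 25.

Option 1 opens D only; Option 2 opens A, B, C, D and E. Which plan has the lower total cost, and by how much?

Option 2 is cheaper by 142.

Option 1: {D}: R1→D 15·24=360, R2→D 3·8=24, R3→D 15·8=120, R4→D 9·25=225. Service 729; fixed 73; total 802.
Option 2: {A, B, C, D, E}: R1→A 2·24=48, R2→D 3·8=24, R3→C 8·8=64, R4→C 6·25=150. Service 286; fixed 374; total 660.
Difference: |802 − 660| = 142.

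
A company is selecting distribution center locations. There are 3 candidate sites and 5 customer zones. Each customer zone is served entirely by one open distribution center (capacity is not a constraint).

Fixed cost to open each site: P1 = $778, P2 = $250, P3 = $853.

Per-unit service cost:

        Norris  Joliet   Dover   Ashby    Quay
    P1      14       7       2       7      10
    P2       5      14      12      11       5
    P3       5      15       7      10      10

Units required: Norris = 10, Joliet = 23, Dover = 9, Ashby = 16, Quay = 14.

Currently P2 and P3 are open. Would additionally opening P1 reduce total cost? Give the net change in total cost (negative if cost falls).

No — net change +524 (cost rises by 524).

Current service cost with {P2, P3}: 665.
Adding P1: each customer zone re-picks its cheapest; new service cost 411, saving 254.
Extra fixed cost: 778. Net change = 778 − 254 = 524.
(Totals: 1768 → 2292.)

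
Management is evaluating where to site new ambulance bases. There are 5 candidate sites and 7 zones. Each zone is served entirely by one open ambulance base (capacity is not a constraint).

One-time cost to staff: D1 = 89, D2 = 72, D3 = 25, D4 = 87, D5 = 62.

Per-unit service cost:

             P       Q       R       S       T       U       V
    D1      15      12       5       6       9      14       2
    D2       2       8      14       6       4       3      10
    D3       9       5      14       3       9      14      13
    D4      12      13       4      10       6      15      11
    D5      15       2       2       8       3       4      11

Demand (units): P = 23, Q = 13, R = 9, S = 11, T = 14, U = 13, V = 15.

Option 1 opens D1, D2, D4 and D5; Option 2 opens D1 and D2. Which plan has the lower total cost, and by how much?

Option 1: {D1, D2, D4, D5}: P→D2 2·23=46, Q→D5 2·13=26, R→D5 2·9=18, S→D1 6·11=66, T→D5 3·14=42, U→D2 3·13=39, V→D1 2·15=30. Service 267; fixed 310; total 577.
Option 2: {D1, D2}: P→D2 2·23=46, Q→D2 8·13=104, R→D1 5·9=45, S→D1 6·11=66, T→D2 4·14=56, U→D2 3·13=39, V→D1 2·15=30. Service 386; fixed 161; total 547.
Difference: |577 − 547| = 30.

Option 2 is cheaper by 30.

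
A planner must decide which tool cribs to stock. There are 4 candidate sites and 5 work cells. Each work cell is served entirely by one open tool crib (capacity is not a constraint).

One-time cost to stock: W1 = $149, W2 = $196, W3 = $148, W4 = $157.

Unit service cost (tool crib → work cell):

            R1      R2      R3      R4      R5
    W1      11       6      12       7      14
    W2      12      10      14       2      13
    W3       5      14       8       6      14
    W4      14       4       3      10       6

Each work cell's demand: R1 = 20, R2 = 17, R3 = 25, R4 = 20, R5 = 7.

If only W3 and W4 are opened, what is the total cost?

Total cost: 710

Each work cell is assigned to its cheapest site among the open ones.
{W3, W4}: R1→W3 5·20=100, R2→W4 4·17=68, R3→W4 3·25=75, R4→W3 6·20=120, R5→W4 6·7=42. Service 405; fixed 305; total 710.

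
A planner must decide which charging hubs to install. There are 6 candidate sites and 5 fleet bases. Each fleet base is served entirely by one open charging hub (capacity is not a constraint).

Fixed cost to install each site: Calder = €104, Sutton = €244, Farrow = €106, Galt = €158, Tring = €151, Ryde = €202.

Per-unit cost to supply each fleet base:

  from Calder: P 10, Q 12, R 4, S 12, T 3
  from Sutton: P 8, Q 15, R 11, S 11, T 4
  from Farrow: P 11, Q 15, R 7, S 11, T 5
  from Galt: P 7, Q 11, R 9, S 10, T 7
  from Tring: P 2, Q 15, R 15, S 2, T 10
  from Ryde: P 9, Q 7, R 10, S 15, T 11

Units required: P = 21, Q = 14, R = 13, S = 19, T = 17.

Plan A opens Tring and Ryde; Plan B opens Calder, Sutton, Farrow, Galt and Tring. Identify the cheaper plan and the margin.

Plan A is cheaper by 269.

Plan A: {Tring, Ryde}: P→Tring 2·21=42, Q→Ryde 7·14=98, R→Ryde 10·13=130, S→Tring 2·19=38, T→Tring 10·17=170. Service 478; fixed 353; total 831.
Plan B: {Calder, Sutton, Farrow, Galt, Tring}: P→Tring 2·21=42, Q→Galt 11·14=154, R→Calder 4·13=52, S→Tring 2·19=38, T→Calder 3·17=51. Service 337; fixed 763; total 1100.
Difference: |831 − 1100| = 269.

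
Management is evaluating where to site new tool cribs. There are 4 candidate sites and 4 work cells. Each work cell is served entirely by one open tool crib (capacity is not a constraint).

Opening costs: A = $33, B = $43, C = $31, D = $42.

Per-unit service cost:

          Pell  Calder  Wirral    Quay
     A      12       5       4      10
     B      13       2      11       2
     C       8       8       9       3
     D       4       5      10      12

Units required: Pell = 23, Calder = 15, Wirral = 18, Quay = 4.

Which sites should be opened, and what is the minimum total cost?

Open A, B and D; minimum total cost 320.

For any fixed open set, each work cell goes to its cheapest open site; total = fixed + service.
{A, B, D}: Pell→D 4·23=92, Calder→B 2·15=30, Wirral→A 4·18=72, Quay→B 2·4=8. Service 202; fixed 118; total 320.
{A, B, C, D}: service 202 + fixed 149 = 351
{A, D}: service 279 + fixed 75 = 354
{C}: Pell→C 8·23=184, Calder→C 8·15=120, Wirral→C 9·18=162, Quay→C 3·4=12. Service 478; fixed 31; total 509.
(All 15 nonempty subsets were checked; A, B and D is lowest.)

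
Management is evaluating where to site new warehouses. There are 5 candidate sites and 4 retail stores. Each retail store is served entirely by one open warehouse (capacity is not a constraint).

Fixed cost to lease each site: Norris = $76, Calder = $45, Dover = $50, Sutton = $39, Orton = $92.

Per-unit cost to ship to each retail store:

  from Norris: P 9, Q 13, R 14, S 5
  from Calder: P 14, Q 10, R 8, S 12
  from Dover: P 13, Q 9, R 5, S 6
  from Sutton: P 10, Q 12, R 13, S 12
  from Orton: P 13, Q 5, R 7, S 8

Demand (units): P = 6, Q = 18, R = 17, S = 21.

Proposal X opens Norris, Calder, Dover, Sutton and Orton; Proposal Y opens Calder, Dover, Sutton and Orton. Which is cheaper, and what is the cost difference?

Proposal Y is cheaper by 49.

Proposal X: {Norris, Calder, Dover, Sutton, Orton}: P→Norris 9·6=54, Q→Orton 5·18=90, R→Dover 5·17=85, S→Norris 5·21=105. Service 334; fixed 302; total 636.
Proposal Y: {Calder, Dover, Sutton, Orton}: P→Sutton 10·6=60, Q→Orton 5·18=90, R→Dover 5·17=85, S→Dover 6·21=126. Service 361; fixed 226; total 587.
Difference: |636 − 587| = 49.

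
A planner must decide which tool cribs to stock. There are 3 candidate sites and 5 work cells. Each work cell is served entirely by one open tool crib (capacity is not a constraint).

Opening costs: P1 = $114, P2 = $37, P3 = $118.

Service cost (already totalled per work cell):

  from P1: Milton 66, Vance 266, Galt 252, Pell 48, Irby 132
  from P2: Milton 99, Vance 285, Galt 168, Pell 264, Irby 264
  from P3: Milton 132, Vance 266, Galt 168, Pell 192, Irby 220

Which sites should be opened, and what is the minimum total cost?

Open P1 and P2; minimum total cost 831.

For any fixed open set, each work cell goes to its cheapest open site; total = fixed + service.
{P1, P2}: Milton→P1 66, Vance→P1 266, Galt→P2 168, Pell→P1 48, Irby→P1 132. Service 680; fixed 151; total 831.
{P1}: service 764 + fixed 114 = 878
{P1, P3}: service 680 + fixed 232 = 912
{P1, P2, P3}: Milton→P1 66, Vance→P1 266, Galt→P2 168, Pell→P1 48, Irby→P1 132. Service 680; fixed 269; total 949.
(All 7 nonempty subsets were checked; P1 and P2 is lowest.)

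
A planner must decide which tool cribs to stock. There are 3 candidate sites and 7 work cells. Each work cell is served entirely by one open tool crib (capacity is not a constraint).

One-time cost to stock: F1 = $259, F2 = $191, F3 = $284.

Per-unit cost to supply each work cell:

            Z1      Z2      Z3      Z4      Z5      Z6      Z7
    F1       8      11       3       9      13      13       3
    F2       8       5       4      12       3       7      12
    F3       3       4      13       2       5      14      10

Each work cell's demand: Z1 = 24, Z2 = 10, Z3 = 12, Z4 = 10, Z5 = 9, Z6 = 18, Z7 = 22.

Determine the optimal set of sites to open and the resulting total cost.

For any fixed open set, each work cell goes to its cheapest open site; total = fixed + service.
{F2}: Z1→F2 8·24=192, Z2→F2 5·10=50, Z3→F2 4·12=48, Z4→F2 12·10=120, Z5→F2 3·9=27, Z6→F2 7·18=126, Z7→F2 12·22=264. Service 827; fixed 191; total 1018.
{F2, F3}: service 553 + fixed 475 = 1028
{F1, F2}: service 587 + fixed 450 = 1037
{F1, F2, F3}: service 387 + fixed 734 = 1121
No other subset beats 1018.

Open F2 only; minimum total cost 1018.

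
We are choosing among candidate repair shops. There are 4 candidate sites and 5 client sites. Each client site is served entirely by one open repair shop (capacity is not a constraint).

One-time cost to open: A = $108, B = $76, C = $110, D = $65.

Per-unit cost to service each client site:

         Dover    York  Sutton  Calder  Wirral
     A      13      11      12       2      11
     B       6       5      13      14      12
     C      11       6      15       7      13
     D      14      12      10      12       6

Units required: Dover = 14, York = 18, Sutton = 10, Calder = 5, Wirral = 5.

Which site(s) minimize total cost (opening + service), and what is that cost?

For any fixed open set, each client site goes to its cheapest open site; total = fixed + service.
{B, D}: Dover→B 6·14=84, York→B 5·18=90, Sutton→D 10·10=100, Calder→D 12·5=60, Wirral→D 6·5=30. Service 364; fixed 141; total 505.
{B}: service 434 + fixed 76 = 510
{A, B}: service 359 + fixed 184 = 543
{A, B, C, D}: service 314 + fixed 359 = 673
No other subset beats 505.

Open B and D; minimum total cost 505.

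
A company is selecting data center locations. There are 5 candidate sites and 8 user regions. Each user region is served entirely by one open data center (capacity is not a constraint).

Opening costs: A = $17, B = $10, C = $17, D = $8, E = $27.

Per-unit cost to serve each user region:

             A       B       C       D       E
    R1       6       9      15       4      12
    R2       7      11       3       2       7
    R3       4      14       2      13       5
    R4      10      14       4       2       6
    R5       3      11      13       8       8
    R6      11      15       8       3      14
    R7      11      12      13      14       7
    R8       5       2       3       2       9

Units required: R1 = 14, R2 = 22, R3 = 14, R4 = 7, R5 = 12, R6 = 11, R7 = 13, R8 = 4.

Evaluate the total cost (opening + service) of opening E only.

Each user region is assigned to its cheapest site among the open ones.
{E}: R1→E 12·14=168, R2→E 7·22=154, R3→E 5·14=70, R4→E 6·7=42, R5→E 8·12=96, R6→E 14·11=154, R7→E 7·13=91, R8→E 9·4=36. Service 811; fixed 27; total 838.

Total cost: 838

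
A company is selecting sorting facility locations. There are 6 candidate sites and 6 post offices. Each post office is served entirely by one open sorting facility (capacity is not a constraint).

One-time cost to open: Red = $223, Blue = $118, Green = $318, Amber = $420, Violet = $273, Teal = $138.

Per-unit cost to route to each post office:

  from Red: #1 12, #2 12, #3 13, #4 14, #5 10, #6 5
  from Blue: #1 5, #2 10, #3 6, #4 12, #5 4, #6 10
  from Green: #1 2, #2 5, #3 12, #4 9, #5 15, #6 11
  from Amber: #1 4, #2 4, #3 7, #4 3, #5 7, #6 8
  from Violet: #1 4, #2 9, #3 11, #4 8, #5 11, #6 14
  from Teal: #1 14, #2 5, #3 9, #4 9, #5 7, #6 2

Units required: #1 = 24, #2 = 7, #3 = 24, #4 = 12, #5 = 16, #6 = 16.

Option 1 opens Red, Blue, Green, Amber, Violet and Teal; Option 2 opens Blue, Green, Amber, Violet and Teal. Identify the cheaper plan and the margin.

Option 1: {Red, Blue, Green, Amber, Violet, Teal}: #1→Green 2·24=48, #2→Amber 4·7=28, #3→Blue 6·24=144, #4→Amber 3·12=36, #5→Blue 4·16=64, #6→Teal 2·16=32. Service 352; fixed 1490; total 1842.
Option 2: {Blue, Green, Amber, Violet, Teal}: #1→Green 2·24=48, #2→Amber 4·7=28, #3→Blue 6·24=144, #4→Amber 3·12=36, #5→Blue 4·16=64, #6→Teal 2·16=32. Service 352; fixed 1267; total 1619.
Difference: |1842 − 1619| = 223.

Option 2 is cheaper by 223.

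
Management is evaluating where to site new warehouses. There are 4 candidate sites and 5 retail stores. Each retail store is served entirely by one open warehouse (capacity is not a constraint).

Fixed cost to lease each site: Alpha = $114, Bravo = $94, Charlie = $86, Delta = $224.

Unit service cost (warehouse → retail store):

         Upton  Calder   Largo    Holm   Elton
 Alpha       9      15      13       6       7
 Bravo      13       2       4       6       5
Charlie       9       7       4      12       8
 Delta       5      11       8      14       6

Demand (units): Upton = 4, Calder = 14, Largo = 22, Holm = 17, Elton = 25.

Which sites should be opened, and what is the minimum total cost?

Open Bravo only; minimum total cost 489.

For any fixed open set, each retail store goes to its cheapest open site; total = fixed + service.
{Bravo}: Upton→Bravo 13·4=52, Calder→Bravo 2·14=28, Largo→Bravo 4·22=88, Holm→Bravo 6·17=102, Elton→Bravo 5·25=125. Service 395; fixed 94; total 489.
{Bravo, Charlie}: service 379 + fixed 180 = 559
{Alpha, Bravo}: Upton→Alpha 9·4=36, Calder→Bravo 2·14=28, Largo→Bravo 4·22=88, Holm→Alpha 6·17=102, Elton→Bravo 5·25=125. Service 379; fixed 208; total 587.
{Alpha, Bravo, Charlie, Delta}: Upton→Delta 5·4=20, Calder→Bravo 2·14=28, Largo→Bravo 4·22=88, Holm→Alpha 6·17=102, Elton→Bravo 5·25=125. Service 363; fixed 518; total 881.
(All 15 nonempty subsets were checked; Bravo only is lowest.)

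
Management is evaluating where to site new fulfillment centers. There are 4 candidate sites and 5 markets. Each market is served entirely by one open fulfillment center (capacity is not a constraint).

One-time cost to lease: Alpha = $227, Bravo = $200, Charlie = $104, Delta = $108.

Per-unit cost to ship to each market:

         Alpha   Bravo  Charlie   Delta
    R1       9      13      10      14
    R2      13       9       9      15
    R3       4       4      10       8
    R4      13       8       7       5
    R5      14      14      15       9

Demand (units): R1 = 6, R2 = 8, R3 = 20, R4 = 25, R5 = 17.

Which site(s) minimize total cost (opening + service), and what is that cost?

For any fixed open set, each market goes to its cheapest open site; total = fixed + service.
{Delta}: R1→Delta 14·6=84, R2→Delta 15·8=120, R3→Delta 8·20=160, R4→Delta 5·25=125, R5→Delta 9·17=153. Service 642; fixed 108; total 750.
{Charlie, Delta}: service 570 + fixed 212 = 782
{Bravo, Delta}: service 508 + fixed 308 = 816
{Alpha, Bravo, Charlie, Delta}: service 484 + fixed 639 = 1123
No other subset beats 750.

Open Delta only; minimum total cost 750.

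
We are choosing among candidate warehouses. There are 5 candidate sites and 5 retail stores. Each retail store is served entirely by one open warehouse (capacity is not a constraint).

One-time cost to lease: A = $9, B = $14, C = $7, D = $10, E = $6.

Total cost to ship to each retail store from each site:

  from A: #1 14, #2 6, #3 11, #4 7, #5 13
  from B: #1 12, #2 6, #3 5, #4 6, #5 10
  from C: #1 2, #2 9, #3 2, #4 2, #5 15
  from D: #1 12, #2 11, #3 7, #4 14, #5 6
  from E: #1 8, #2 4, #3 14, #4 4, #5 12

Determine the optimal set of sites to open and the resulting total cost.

Open C and E; minimum total cost 35.

For any fixed open set, each retail store goes to its cheapest open site; total = fixed + service.
{C, E}: #1→C 2, #2→E 4, #3→C 2, #4→C 2, #5→E 12. Service 22; fixed 13; total 35.
{C}: service 30 + fixed 7 = 37
{C, D}: service 21 + fixed 17 = 38
{A, B, C, D, E}: service 16 + fixed 46 = 62
No other subset beats 35.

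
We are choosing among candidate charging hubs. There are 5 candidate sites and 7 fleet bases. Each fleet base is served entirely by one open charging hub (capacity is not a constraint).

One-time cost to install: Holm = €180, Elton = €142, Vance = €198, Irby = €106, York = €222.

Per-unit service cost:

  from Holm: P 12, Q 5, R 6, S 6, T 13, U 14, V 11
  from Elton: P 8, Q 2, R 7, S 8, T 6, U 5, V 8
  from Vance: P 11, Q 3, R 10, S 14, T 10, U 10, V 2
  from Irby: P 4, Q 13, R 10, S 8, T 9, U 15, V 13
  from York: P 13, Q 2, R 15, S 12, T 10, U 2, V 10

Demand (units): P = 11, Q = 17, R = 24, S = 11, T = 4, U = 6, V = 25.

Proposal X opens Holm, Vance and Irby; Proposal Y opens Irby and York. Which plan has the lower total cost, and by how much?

Proposal X is cheaper by 97.

Proposal X: {Holm, Vance, Irby}: P→Irby 4·11=44, Q→Vance 3·17=51, R→Holm 6·24=144, S→Holm 6·11=66, T→Irby 9·4=36, U→Vance 10·6=60, V→Vance 2·25=50. Service 451; fixed 484; total 935.
Proposal Y: {Irby, York}: P→Irby 4·11=44, Q→York 2·17=34, R→Irby 10·24=240, S→Irby 8·11=88, T→Irby 9·4=36, U→York 2·6=12, V→York 10·25=250. Service 704; fixed 328; total 1032.
Difference: |935 − 1032| = 97.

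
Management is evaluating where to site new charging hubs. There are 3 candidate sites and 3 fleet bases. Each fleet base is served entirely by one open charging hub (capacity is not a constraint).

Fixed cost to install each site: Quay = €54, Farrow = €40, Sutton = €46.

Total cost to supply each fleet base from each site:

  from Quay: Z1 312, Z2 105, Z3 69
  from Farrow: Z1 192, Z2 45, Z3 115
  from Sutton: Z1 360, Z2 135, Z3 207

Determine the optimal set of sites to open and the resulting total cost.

For any fixed open set, each fleet base goes to its cheapest open site; total = fixed + service.
{Farrow}: Z1→Farrow 192, Z2→Farrow 45, Z3→Farrow 115. Service 352; fixed 40; total 392.
{Quay, Farrow}: service 306 + fixed 94 = 400
{Farrow, Sutton}: service 352 + fixed 86 = 438
{Quay, Farrow, Sutton}: Z1→Farrow 192, Z2→Farrow 45, Z3→Quay 69. Service 306; fixed 140; total 446.
No other subset beats 392.

Open Farrow only; minimum total cost 392.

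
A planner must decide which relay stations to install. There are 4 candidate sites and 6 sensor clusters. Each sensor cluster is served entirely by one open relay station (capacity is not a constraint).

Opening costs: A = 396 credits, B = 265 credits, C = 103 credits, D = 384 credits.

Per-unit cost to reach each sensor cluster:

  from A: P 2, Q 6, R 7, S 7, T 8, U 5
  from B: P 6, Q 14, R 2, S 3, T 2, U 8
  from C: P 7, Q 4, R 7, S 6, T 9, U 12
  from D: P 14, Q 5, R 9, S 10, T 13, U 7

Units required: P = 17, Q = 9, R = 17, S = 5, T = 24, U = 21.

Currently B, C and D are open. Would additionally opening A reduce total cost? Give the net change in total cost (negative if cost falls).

Current service cost with {B, C, D}: 382.
Adding A: each sensor cluster re-picks its cheapest; new service cost 272, saving 110.
Extra fixed cost: 396. Net change = 396 − 110 = 286.
(Totals: 1134 → 1420.)

No — net change +286 (cost rises by 286).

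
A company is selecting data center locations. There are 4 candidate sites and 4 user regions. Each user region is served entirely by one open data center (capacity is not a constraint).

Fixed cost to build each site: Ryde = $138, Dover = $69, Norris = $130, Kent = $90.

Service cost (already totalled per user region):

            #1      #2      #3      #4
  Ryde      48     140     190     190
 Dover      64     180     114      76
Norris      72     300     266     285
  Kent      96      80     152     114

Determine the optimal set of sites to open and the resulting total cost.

Open Dover and Kent; minimum total cost 493.

For any fixed open set, each user region goes to its cheapest open site; total = fixed + service.
{Dover, Kent}: #1→Dover 64, #2→Kent 80, #3→Dover 114, #4→Dover 76. Service 334; fixed 159; total 493.
{Dover}: service 434 + fixed 69 = 503
{Kent}: service 442 + fixed 90 = 532
{Ryde, Dover, Norris, Kent}: service 318 + fixed 427 = 745
(All 15 nonempty subsets were checked; Dover and Kent is lowest.)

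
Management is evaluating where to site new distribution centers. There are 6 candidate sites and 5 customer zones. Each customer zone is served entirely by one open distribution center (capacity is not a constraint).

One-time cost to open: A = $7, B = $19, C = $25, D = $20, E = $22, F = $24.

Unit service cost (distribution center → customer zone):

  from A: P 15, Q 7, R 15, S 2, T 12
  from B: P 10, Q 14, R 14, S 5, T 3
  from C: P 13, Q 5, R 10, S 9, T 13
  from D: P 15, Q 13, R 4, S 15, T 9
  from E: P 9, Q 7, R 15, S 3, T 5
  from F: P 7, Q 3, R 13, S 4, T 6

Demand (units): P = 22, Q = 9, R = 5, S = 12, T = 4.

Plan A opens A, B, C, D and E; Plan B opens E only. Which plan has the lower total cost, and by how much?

Plan A: {A, B, C, D, E}: P→E 9·22=198, Q→C 5·9=45, R→D 4·5=20, S→A 2·12=24, T→B 3·4=12. Service 299; fixed 93; total 392.
Plan B: {E}: P→E 9·22=198, Q→E 7·9=63, R→E 15·5=75, S→E 3·12=36, T→E 5·4=20. Service 392; fixed 22; total 414.
Difference: |392 − 414| = 22.

Plan A is cheaper by 22.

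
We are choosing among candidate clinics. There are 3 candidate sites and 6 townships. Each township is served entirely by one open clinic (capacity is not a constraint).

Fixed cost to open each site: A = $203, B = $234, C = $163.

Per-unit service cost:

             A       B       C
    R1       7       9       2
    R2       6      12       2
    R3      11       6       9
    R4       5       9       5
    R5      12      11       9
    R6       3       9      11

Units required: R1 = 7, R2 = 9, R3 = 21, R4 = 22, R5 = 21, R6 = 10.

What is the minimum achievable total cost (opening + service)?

For any fixed open set, each township goes to its cheapest open site; total = fixed + service.
{C}: R1→C 2·7=14, R2→C 2·9=18, R3→C 9·21=189, R4→C 5·22=110, R5→C 9·21=189, R6→C 11·10=110. Service 630; fixed 163; total 793.
{A, C}: service 550 + fixed 366 = 916
{A}: R1→A 7·7=49, R2→A 6·9=54, R3→A 11·21=231, R4→A 5·22=110, R5→A 12·21=252, R6→A 3·10=30. Service 726; fixed 203; total 929.
{A, B, C}: service 487 + fixed 600 = 1087
No other subset beats 793.

Minimum total cost: 793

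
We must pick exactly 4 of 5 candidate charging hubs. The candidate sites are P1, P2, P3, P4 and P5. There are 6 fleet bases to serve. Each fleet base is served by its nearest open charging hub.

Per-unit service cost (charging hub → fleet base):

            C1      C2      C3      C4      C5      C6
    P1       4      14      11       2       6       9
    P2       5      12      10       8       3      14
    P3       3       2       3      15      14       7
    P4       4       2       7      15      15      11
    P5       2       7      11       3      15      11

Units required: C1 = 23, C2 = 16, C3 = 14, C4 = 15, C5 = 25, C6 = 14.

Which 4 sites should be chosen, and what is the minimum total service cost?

With exactly 4 open, each fleet base uses its cheapest among the chosen.
{P1, P2, P3, P5}: C1→P5 2·23=46, C2→P3 2·16=32, C3→P3 3·14=42, C4→P1 2·15=30, C5→P2 3·25=75, C6→P3 7·14=98. Service cost 323.
{P2, P3, P4, P5}: service cost 338
{P1, P2, P3, P4}: service cost 346
Among all 5 size-4 choices, {P1, P2, P3, P5} is lowest.

Choose P1, P2, P3 and P5; total service cost 323.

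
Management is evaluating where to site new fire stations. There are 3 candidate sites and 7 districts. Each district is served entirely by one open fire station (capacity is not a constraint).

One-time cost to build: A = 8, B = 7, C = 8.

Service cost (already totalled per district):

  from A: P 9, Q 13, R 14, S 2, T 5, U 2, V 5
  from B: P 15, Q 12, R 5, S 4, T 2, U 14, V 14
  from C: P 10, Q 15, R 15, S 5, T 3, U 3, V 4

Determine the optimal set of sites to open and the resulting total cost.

Open A and B; minimum total cost 52.

For any fixed open set, each district goes to its cheapest open site; total = fixed + service.
{A, B}: P→A 9, Q→B 12, R→B 5, S→A 2, T→B 2, U→A 2, V→A 5. Service 37; fixed 15; total 52.
{B, C}: service 40 + fixed 15 = 55
{A}: P→A 9, Q→A 13, R→A 14, S→A 2, T→A 5, U→A 2, V→A 5. Service 50; fixed 8; total 58.
{A, B, C}: service 36 + fixed 23 = 59
No other subset beats 52.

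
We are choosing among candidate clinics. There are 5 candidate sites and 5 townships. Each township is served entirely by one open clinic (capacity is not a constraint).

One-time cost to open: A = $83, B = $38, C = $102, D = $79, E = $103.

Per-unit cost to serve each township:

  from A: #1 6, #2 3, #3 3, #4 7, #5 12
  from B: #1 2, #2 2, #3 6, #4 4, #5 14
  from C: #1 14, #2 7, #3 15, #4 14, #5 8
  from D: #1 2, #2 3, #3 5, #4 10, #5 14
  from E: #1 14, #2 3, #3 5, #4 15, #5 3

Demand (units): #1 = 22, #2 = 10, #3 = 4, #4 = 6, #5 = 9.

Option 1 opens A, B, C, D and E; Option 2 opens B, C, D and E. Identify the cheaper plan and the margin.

Option 2 is cheaper by 75.

Option 1: {A, B, C, D, E}: #1→B 2·22=44, #2→B 2·10=20, #3→A 3·4=12, #4→B 4·6=24, #5→E 3·9=27. Service 127; fixed 405; total 532.
Option 2: {B, C, D, E}: #1→B 2·22=44, #2→B 2·10=20, #3→D 5·4=20, #4→B 4·6=24, #5→E 3·9=27. Service 135; fixed 322; total 457.
Difference: |532 − 457| = 75.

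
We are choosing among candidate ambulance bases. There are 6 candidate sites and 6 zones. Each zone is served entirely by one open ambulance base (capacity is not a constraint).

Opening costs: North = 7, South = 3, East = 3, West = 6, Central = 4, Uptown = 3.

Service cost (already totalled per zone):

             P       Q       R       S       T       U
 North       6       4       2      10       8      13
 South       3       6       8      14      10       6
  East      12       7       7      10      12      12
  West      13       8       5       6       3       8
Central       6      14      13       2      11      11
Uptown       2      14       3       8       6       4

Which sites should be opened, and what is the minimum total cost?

Open South, Central and Uptown; minimum total cost 33.

For any fixed open set, each zone goes to its cheapest open site; total = fixed + service.
{South, Central, Uptown}: P→Uptown 2, Q→South 6, R→Uptown 3, S→Central 2, T→Uptown 6, U→Uptown 4. Service 23; fixed 10; total 33.
{North, Central, Uptown}: service 20 + fixed 14 = 34
{East, Central, Uptown}: P→Uptown 2, Q→East 7, R→Uptown 3, S→Central 2, T→Uptown 6, U→Uptown 4. Service 24; fixed 10; total 34.
{North, South, East, West, Central, Uptown}: P→Uptown 2, Q→North 4, R→North 2, S→Central 2, T→West 3, U→Uptown 4. Service 17; fixed 26; total 43.
No other subset beats 33.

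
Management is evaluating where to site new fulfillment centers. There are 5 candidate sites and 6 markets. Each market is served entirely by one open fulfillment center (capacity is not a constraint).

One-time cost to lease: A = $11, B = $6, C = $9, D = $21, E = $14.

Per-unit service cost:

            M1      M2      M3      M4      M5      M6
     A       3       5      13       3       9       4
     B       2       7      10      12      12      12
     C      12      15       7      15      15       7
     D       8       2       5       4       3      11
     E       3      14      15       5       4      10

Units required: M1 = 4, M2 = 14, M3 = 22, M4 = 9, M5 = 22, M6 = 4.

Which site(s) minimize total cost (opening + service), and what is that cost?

For any fixed open set, each market goes to its cheapest open site; total = fixed + service.
{A, D}: M1→A 3·4=12, M2→D 2·14=28, M3→D 5·22=110, M4→A 3·9=27, M5→D 3·22=66, M6→A 4·4=16. Service 259; fixed 32; total 291.
{A, B, D}: service 255 + fixed 38 = 293
{A, C, D}: service 259 + fixed 41 = 300
{A, B, C, D, E}: service 255 + fixed 61 = 316
No other subset beats 291.

Open A and D; minimum total cost 291.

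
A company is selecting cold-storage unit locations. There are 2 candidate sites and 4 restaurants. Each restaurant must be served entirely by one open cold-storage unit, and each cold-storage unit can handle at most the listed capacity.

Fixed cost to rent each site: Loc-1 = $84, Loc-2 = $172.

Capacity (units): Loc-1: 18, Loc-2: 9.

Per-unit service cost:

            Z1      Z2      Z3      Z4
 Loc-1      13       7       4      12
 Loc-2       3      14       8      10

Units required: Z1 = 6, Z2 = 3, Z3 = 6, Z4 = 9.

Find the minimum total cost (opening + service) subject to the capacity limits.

Open {Loc-1, Loc-2}: Z1→Loc-2 3·6=18, Z2→Loc-1 7·3=21, Z3→Loc-1 4·6=24, Z4→Loc-1 12·9=108.
Loads: Loc-1 carries 18/18, Loc-2 carries 6/9. Service 171; fixed 256; total 427.
Next best feasible plan costs 448.

Minimum total cost: 427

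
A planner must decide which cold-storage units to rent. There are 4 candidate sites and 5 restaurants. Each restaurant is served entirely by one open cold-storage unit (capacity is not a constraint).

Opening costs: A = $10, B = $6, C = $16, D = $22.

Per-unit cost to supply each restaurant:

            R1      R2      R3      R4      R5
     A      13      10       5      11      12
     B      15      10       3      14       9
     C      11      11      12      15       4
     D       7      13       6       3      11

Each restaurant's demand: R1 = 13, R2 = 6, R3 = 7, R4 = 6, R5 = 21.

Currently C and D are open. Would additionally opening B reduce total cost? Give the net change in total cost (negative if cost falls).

Current service cost with {C, D}: 301.
Adding B: each restaurant re-picks its cheapest; new service cost 274, saving 27.
Extra fixed cost: 6. Net change = 6 − 27 = -21.
(Totals: 339 → 318.)

Yes — net change −21 (cost falls by 21).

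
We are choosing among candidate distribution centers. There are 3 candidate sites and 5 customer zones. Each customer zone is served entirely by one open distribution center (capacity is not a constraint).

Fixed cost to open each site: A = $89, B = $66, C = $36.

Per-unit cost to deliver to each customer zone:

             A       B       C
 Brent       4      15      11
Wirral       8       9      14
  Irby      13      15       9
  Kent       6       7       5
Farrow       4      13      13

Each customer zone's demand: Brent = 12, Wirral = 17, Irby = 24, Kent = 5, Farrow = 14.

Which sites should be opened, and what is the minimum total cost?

For any fixed open set, each customer zone goes to its cheapest open site; total = fixed + service.
{A, C}: Brent→A 4·12=48, Wirral→A 8·17=136, Irby→C 9·24=216, Kent→C 5·5=25, Farrow→A 4·14=56. Service 481; fixed 125; total 606.
{A}: service 582 + fixed 89 = 671
{A, B, C}: service 481 + fixed 191 = 672
{C}: service 793 + fixed 36 = 829
(All 7 nonempty subsets were checked; A and C is lowest.)

Open A and C; minimum total cost 606.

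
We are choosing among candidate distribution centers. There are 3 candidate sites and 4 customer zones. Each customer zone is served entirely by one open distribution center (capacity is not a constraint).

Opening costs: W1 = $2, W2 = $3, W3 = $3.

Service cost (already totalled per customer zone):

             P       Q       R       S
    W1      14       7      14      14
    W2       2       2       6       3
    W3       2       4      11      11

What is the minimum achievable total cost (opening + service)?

Minimum total cost: 16

For any fixed open set, each customer zone goes to its cheapest open site; total = fixed + service.
{W2}: P→W2 2, Q→W2 2, R→W2 6, S→W2 3. Service 13; fixed 3; total 16.
{W1, W2}: service 13 + fixed 5 = 18
{W2, W3}: P→W2 2, Q→W2 2, R→W2 6, S→W2 3. Service 13; fixed 6; total 19.
{W1, W2, W3}: P→W2 2, Q→W2 2, R→W2 6, S→W2 3. Service 13; fixed 8; total 21.
(All 7 nonempty subsets were checked; W2 only is lowest.)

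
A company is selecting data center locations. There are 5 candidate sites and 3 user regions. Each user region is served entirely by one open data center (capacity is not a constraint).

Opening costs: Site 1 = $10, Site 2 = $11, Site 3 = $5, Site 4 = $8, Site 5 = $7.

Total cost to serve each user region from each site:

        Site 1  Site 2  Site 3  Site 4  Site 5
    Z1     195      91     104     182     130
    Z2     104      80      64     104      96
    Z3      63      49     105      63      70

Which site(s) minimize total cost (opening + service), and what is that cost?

Open Site 2 and Site 3; minimum total cost 220.

For any fixed open set, each user region goes to its cheapest open site; total = fixed + service.
{Site 2, Site 3}: Z1→Site 2 91, Z2→Site 3 64, Z3→Site 2 49. Service 204; fixed 16; total 220.
{Site 2, Site 3, Site 5}: Z1→Site 2 91, Z2→Site 3 64, Z3→Site 2 49. Service 204; fixed 23; total 227.
{Site 2, Site 3, Site 4}: Z1→Site 2 91, Z2→Site 3 64, Z3→Site 2 49. Service 204; fixed 24; total 228.
{Site 1, Site 2, Site 3, Site 4, Site 5}: service 204 + fixed 41 = 245
No other subset beats 220.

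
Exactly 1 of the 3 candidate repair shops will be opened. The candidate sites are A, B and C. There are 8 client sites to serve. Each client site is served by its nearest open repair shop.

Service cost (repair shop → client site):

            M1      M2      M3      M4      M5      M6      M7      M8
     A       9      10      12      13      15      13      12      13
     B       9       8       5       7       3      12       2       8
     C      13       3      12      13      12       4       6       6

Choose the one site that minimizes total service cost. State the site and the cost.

With exactly 1 open, each client site uses its cheapest among the chosen.
{B}: M1→B 9, M2→B 8, M3→B 5, M4→B 7, M5→B 3, M6→B 12, M7→B 2, M8→B 8. Service cost 54.
{C}: service cost 69
{A}: service cost 97
Among all 3 size-1 choices, {B} is lowest.

Choose B only; total service cost 54.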